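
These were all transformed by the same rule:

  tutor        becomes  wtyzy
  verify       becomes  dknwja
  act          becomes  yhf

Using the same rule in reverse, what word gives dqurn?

imply

Two steps: reverse the string, then apply a Caesar shift of +5.
Decoding dqurn: shift back: d−5=y, q−5=l, u−5=p, r−5=m, n−5=i → ylpmi; then reverse → imply.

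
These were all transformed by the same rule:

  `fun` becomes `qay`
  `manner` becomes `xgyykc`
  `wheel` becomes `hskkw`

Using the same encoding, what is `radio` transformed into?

Two shifts are in play — +6 for a/e/i/o/u, +11 for every other letter.
Applying it to radio: r(cons)+11=c, a(vowel)+6=g, d(cons)+11=o, i(vowel)+6=o, o(vowel)+6=u.

cgoou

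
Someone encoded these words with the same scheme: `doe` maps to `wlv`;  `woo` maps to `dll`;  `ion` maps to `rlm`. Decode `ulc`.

This is the alphabet-reversal cipher (Atbash): a becomes z, b becomes y, etc.
Decoding ulc: u↔f, l↔o, c↔x.

fox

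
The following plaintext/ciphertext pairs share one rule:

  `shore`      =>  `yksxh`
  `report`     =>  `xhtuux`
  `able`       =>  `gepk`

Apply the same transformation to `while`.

Shifts by position in shore: pos 0: s→y (+6), pos 1: h→k (+3), pos 2: o→s (+4), pos 3: r→x (+6), pos 4: e→h (+3) — repeating every 3. A repeating key of period 3 is used — shifts +6, +3, +4 over and over.
Applying it to while: w+6=c, h+3=k, i+4=m, l+6=r, e+3=h.

ckmrh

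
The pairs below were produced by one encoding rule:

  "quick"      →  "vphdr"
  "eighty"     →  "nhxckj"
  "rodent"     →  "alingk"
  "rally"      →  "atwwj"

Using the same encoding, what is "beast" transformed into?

yntfk

Each letter's alphabet position (a=0..z=25) is mapped through 5·x+19 mod 26 — an affine cipher.
For beast: b(1)→5·1+19≡24=y; e(4)→5·4+19≡13=n; a(0)→5·0+19≡19=t; s(18)→5·18+19≡5=f; t(19)→5·19+19≡10=k (all mod 26).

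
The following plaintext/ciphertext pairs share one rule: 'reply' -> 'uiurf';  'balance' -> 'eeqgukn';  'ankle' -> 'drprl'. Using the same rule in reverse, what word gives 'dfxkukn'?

absence

In reply: r→u is +3, e→i is +4, p→u is +5, l→r is +6 — the shift increases by 1 each position. The shift increases by 1 at each position, starting from +3: 3, 4, 5, ….
Reversing it on dfxkukn: d−3=a, f−4=b, x−5=s, k−6=e, u−7=n, k−8=c, n−9=e.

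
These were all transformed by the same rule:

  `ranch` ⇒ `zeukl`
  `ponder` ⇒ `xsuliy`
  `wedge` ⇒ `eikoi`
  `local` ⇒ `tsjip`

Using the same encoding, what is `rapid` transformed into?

zewqh

Shifts by position in ranch: pos 0: r→z (+8), pos 1: a→e (+4), pos 2: n→u (+7), pos 3: c→k (+8), pos 4: h→l (+4) — repeating every 3. A repeating key of period 3 is used — shifts +8, +4, +7 over and over.
On rapid: r+8=z, a+4=e, p+7=w, i+8=q, d+4=h.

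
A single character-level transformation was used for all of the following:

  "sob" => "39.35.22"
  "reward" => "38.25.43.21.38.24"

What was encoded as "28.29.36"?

Letters become their 1-based position plus 20 (so a→21, b→22, …).
Decoding 28.29.36: 28→(28−20)÷1=8=h, 29→(29−20)÷1=9=i, 36→(36−20)÷1=16=p.

hip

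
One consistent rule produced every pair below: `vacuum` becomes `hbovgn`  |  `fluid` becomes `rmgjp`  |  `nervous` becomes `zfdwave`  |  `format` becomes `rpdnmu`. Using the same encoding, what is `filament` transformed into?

Shifts by position in vacuum: pos 0: v→h (+12), pos 1: a→b (+1), pos 2: c→o (+12), pos 3: u→v (+1) — repeating every 2. The shifts repeat in a cycle of length 2: positions 0,1,… shift by +12, +1, then the pattern repeats.
For filament: f+12=r, i+1=j, l+12=x, a+1=b, m+12=y, e+1=f, n+12=z, t+1=u.

rjxbyfzu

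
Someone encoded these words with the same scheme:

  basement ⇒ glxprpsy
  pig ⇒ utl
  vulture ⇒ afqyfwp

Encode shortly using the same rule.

xmzwyqd

The shift depends on letter class: consonant b→g is +5, but vowel a→l is +11. Two shifts are in play — +11 for a/e/i/o/u, +5 for every other letter.
Applying it to shortly: s(cons)+5=x, h(cons)+5=m, o(vowel)+11=z, r(cons)+5=w, t(cons)+5=y, l(cons)+5=q, y(cons)+5=d.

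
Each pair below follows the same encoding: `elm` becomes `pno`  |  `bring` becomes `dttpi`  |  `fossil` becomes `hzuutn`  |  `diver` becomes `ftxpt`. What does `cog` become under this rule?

The shift depends on letter class: consonant l→n is +2, but vowel e→p is +11. The rule splits by letter class: vowels +11, consonants +2.
On cog: c(cons)+2=e, o(vowel)+11=z, g(cons)+2=i.

ezi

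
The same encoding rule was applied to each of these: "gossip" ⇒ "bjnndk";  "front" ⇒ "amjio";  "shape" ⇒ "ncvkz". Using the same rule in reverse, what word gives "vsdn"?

Compare letters: g→b is +21, o→j is +21, s→n is +21 — a constant shift. Each letter is shifted forward by 21 in the alphabet (a Caesar shift of +21).
Decoding vsdn: v−21=a, s−21=x, d−21=i, n−21=s.

axis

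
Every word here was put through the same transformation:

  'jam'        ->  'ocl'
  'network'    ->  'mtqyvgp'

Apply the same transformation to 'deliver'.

The output letters match the input read backwards, each shifted +2: jam reversed is maj. The word is reversed, then every letter is shifted forward by 2.
On deliver: reverse → reviled; then shift: r+2=t, e+2=g, v+2=x, i+2=k, l+2=n, e+2=g, d+2=f.

tgxkngf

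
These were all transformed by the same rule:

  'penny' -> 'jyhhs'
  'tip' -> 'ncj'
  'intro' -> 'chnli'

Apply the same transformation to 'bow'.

Compare letters: p→j is +20, e→y is +20, n→h is +20 — a constant shift. This is a Caesar cipher with shift 20.
For bow: b+20=v, o+20=i, w+20=q.

viq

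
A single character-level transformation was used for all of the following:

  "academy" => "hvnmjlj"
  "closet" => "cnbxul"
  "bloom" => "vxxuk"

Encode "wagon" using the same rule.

wxpjf

Two steps: reverse the string, then apply a Caesar shift of +9.
For wagon: reverse → nogaw; then shift: n+9=w, o+9=x, g+9=p, a+9=j, w+9=f.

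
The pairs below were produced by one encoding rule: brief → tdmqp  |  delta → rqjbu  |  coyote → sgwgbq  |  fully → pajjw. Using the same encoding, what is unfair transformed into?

b(1)→t(19) and r(17)→d(3) fit y≡25x+20 (mod 26); the inverse of 25 mod 26 is 25. This is an affine cipher: with a=0,…,z=25, each position x becomes (25x+20) mod 26.
Applying it to unfair: u(20)→25·20+20≡0=a; n(13)→25·13+20≡7=h; f(5)→25·5+20≡15=p; a(0)→25·0+20≡20=u; i(8)→25·8+20≡12=m; r(17)→25·17+20≡3=d (all mod 26).

ahpumd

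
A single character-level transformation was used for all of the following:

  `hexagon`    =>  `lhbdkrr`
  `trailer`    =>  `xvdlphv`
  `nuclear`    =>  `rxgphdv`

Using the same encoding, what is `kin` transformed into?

The rule splits by letter class: vowels +3, consonants +4.
For kin: k(cons)+4=o, i(vowel)+3=l, n(cons)+4=r.

olr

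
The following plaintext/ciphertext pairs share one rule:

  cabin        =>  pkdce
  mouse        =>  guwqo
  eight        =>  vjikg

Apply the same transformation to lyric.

The output letters match the input read backwards, each shifted +2: cabin reversed is nibac. The word is reversed, then every letter is shifted forward by 2.
On lyric: reverse → ciryl; then shift: c+2=e, i+2=k, r+2=t, y+2=a, l+2=n.

ektan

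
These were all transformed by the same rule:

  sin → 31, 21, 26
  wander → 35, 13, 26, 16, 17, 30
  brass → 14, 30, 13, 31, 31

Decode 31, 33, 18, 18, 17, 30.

s is letter #19 and maps to 31: an offset of 12. The number is (letter's place in the alphabet, a=1) + 12.
Undoing it on 31, 33, 18, 18, 17, 30: 31→(31−12)÷1=19=s, 33→(33−12)÷1=21=u, 18→(18−12)÷1=6=f, 18→(18−12)÷1=6=f, 17→(17−12)÷1=5=e, 30→(30−12)÷1=18=r.

suffer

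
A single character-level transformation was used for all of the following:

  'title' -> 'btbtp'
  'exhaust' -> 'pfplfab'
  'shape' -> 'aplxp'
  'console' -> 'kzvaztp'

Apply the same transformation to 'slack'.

atlks

The shift depends on letter class: consonant t→b is +8, but vowel i→t is +11. Vowels shift forward by 11 and consonants shift forward by 8.
On slack: s(cons)+8=a, l(cons)+8=t, a(vowel)+11=l, c(cons)+8=k, k(cons)+8=s.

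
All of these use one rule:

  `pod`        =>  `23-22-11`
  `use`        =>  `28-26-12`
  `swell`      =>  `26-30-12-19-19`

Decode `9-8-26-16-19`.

The number is (letter's place in the alphabet, a=1) + 7.
Reversing it on 9-8-26-16-19: 9→(9−7)÷1=2=b, 8→(8−7)÷1=1=a, 26→(26−7)÷1=19=s, 16→(16−7)÷1=9=i, 19→(19−7)÷1=12=l.

basil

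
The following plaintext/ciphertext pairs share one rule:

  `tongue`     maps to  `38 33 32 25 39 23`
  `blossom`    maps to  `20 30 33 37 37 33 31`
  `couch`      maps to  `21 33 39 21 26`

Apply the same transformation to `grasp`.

t is letter #20 and maps to 38: an offset of 18. The number is (letter's place in the alphabet, a=1) + 18.
On grasp: g=7→25, r=18→36, a=1→19, s=19→37, p=16→34.

25 36 19 37 34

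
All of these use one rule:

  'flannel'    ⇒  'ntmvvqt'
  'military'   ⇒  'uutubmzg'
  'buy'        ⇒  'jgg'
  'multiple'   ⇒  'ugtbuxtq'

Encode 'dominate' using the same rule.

lauuvmbq

The shift depends on letter class: consonant f→n is +8, but vowel a→m is +12. Two shifts are in play — +12 for a/e/i/o/u, +8 for every other letter.
Applying it to dominate: d(cons)+8=l, o(vowel)+12=a, m(cons)+8=u, i(vowel)+12=u, n(cons)+8=v, a(vowel)+12=m, t(cons)+8=b, e(vowel)+12=q.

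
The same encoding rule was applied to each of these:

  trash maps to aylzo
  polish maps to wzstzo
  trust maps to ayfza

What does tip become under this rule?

The shift depends on letter class: consonant t→a is +7, but vowel a→l is +11. Vowels shift forward by 11 and consonants shift forward by 7.
On tip: t(cons)+7=a, i(vowel)+11=t, p(cons)+7=w.

atw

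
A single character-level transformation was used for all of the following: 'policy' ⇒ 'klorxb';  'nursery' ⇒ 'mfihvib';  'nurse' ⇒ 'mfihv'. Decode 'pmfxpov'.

knuckle

Each pair mirrors across the alphabet (p↔k, o↔l, l↔o): positions sum to 25. Letters are reflected about the middle of the alphabet (position → 25−position): Atbash.
Reversing it on pmfxpov: p↔k, m↔n, f↔u, x↔c, p↔k, o↔l, v↔e.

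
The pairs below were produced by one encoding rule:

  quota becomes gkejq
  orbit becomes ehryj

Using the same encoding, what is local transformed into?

besqb

Compare letters: q→g is +16, u→k is +16, o→e is +16 — a constant shift. Every letter moves 16 places later in the alphabet, wrapping around z→a.
Applying it to local: l+16=b, o+16=e, c+16=s, a+16=q, l+16=b.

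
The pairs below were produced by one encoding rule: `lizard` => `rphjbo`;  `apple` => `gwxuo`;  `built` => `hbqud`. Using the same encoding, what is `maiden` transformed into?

shqmoy

The shift increases by 1 at each position, starting from +6: 6, 7, 8, ….
On maiden: m+6=s, a+7=h, i+8=q, d+9=m, e+10=o, n+11=y.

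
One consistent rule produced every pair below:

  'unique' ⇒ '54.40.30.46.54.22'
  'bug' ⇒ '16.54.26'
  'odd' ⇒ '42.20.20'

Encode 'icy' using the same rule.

With a=1..z=26, the number is 2·pos + 12.
On icy: i=9→30, c=3→18, y=25→62.

30.18.62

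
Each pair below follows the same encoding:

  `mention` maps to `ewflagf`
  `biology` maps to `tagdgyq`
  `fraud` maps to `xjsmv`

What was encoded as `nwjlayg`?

Compare letters: m→e is +18, e→w is +18, n→f is +18 — a constant shift. Each letter is shifted forward by 18 in the alphabet (a Caesar shift of +18).
Decoding nwjlayg: n−18=v, w−18=e, j−18=r, l−18=t, a−18=i, y−18=g, g−18=o.

vertigo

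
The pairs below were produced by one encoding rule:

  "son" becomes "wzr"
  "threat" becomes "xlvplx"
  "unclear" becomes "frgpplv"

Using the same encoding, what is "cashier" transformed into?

The shift depends on letter class: consonant s→w is +4, but vowel o→z is +11. Two shifts are in play — +11 for a/e/i/o/u, +4 for every other letter.
For cashier: c(cons)+4=g, a(vowel)+11=l, s(cons)+4=w, h(cons)+4=l, i(vowel)+11=t, e(vowel)+11=p, r(cons)+4=v.

glwltpv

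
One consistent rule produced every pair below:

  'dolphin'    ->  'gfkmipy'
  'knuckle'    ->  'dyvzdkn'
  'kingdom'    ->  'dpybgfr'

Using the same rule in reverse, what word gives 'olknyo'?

d(3)→g(6) and o(14)→f(5) fit y≡7x+11 (mod 26); the inverse of 7 mod 26 is 15. This is an affine cipher: with a=0,…,z=25, each position x becomes (7x+11) mod 26.
Undoing it on olknyo: o(14)→15·(14−11)≡19=t; l(11)→15·(11−11)≡0=a; k(10)→15·(10−11)≡11=l; n(13)→15·(13−11)≡4=e; y(24)→15·(24−11)≡13=n; o(14)→15·(14−11)≡19=t (all mod 26).

talent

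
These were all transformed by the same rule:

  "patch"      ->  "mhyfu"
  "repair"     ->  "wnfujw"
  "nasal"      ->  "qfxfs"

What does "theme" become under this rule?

jrjmy

The output letters match the input read backwards, each shifted +5: patch reversed is hctap. Read the word backwards and shift each letter +5.
Applying it to theme: reverse → emeht; then shift: e+5=j, m+5=r, e+5=j, h+5=m, t+5=y.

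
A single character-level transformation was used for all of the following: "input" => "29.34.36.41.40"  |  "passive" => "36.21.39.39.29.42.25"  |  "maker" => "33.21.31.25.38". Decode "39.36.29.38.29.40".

i is letter #9 and maps to 29: an offset of 20. The number is (letter's place in the alphabet, a=1) + 20.
Reversing it on 39.36.29.38.29.40: 39→(39−20)÷1=19=s, 36→(36−20)÷1=16=p, 29→(29−20)÷1=9=i, 38→(38−20)÷1=18=r, 29→(29−20)÷1=9=i, 40→(40−20)÷1=20=t.

spirit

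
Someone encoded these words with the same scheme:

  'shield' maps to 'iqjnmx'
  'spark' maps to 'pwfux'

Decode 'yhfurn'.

impact

Two steps: reverse the string, then apply a Caesar shift of +5.
Decoding yhfurn: shift back: y−5=t, h−5=c, f−5=a, u−5=p, r−5=m, n−5=i → tcapmi; then reverse → impact.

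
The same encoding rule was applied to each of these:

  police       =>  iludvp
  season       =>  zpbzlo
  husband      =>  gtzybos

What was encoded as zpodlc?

Treating letters as 0–25, the rule is x ↦ 23x + 1 (mod 26).
Reversing it on zpodlc: z(25)→17·(25−1)≡18=s; p(15)→17·(15−1)≡4=e; o(14)→17·(14−1)≡13=n; d(3)→17·(3−1)≡8=i; l(11)→17·(11−1)≡14=o; c(2)→17·(2−1)≡17=r (all mod 26).

senior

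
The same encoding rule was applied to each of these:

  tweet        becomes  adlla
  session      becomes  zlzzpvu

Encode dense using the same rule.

kluzl

Compare letters: t→a is +7, w→d is +7, e→l is +7 — a constant shift. Each letter is shifted forward by 7 in the alphabet (a Caesar shift of +7).
For dense: d+7=k, e+7=l, n+7=u, s+7=z, e+7=l.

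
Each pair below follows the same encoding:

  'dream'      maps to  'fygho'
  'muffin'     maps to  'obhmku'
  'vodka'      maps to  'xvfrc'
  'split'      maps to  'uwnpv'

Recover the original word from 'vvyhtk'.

Shifts by position in dream: pos 0: d→f (+2), pos 1: r→y (+7), pos 2: e→g (+2), pos 3: a→h (+7) — repeating every 2. It's a Vigenère-style cipher with numeric key [2,7]: position i shifts by key[i mod 2].
Reversing it on vvyhtk: v−2=t, v−7=o, y−2=w, h−7=a, t−2=r, k−7=d.

toward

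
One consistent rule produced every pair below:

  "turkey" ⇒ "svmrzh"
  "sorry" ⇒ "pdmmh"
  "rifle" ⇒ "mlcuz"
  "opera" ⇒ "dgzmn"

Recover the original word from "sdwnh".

t(19)→s(18) and u(20)→v(21) fit y≡3x+13 (mod 26); the inverse of 3 mod 26 is 9. This is an affine cipher: with a=0,…,z=25, each position x becomes (3x+13) mod 26.
Undoing it on sdwnh: s(18)→9·(18−13)≡19=t; d(3)→9·(3−13)≡14=o; w(22)→9·(22−13)≡3=d; n(13)→9·(13−13)≡0=a; h(7)→9·(7−13)≡24=y (all mod 26).

today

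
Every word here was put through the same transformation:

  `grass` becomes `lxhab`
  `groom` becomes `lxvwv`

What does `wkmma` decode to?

refer

In grass: g→l is +5, r→x is +6, a→h is +7, s→a is +8 — the shift increases by 1 each position. Letter i (0-indexed) is shifted by i+5, so successive shifts are 5, 6, 7, ….
Undoing it on wkmma: w−5=r, k−6=e, m−7=f, m−8=e, a−9=r.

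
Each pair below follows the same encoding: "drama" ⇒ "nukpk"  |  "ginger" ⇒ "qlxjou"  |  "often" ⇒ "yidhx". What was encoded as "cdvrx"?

salon

Shifts by position in drama: pos 0: d→n (+10), pos 1: r→u (+3), pos 2: a→k (+10), pos 3: m→p (+3) — repeating every 2. The shifts repeat in a cycle of length 2: positions 0,1,… shift by +10, +3, then the pattern repeats.
Decoding cdvrx: c−10=s, d−3=a, v−10=l, r−3=o, x−10=n.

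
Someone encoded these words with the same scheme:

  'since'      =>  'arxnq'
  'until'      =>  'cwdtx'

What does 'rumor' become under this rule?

In since: s→a is +8, i→r is +9, n→x is +10, c→n is +11 — the shift increases by 1 each position. The shift increases by 1 at each position, starting from +8: 8, 9, 10, ….
On rumor: r+8=z, u+9=d, m+10=w, o+11=z, r+12=d.

zdwzd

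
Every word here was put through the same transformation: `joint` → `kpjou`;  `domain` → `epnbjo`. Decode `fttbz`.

Compare letters: j→k is +1, o→p is +1, i→j is +1 — a constant shift. It's a constant shift of +1 (ROT1).
Decoding fttbz: f−1=e, t−1=s, t−1=s, b−1=a, z−1=y.

essay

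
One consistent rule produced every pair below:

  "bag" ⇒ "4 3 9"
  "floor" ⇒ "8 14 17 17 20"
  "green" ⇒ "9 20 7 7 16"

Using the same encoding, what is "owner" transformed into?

17 25 16 7 20

b is letter #2 and maps to 4: an offset of 2. Each letter is replaced by its alphabet position (a=1..z=26) + 2.
For owner: o=15→17, w=23→25, n=14→16, e=5→7, r=18→20.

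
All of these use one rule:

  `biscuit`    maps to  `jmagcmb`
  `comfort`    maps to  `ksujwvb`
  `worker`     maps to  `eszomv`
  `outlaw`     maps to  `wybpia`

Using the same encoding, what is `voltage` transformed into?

Shifts by position in biscuit: pos 0: b→j (+8), pos 1: i→m (+4), pos 2: s→a (+8), pos 3: c→g (+4) — repeating every 2. It's a Vigenère-style cipher with numeric key [8,4]: position i shifts by key[i mod 2].
On voltage: v+8=d, o+4=s, l+8=t, t+4=x, a+8=i, g+4=k, e+8=m.

dstxikm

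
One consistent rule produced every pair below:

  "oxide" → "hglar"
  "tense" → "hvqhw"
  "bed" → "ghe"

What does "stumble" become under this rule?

hoepxwv

The output letters match the input read backwards, each shifted +3: oxide reversed is edixo. Read the word backwards and shift each letter +3.
For stumble: reverse → elbmuts; then shift: e+3=h, l+3=o, b+3=e, m+3=p, u+3=x, t+3=w, s+3=v.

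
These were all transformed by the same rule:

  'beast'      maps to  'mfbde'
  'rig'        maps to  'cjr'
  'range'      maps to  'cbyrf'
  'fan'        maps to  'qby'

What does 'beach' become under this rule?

The shift depends on letter class: consonant b→m is +11, but vowel e→f is +1. The rule splits by letter class: vowels +1, consonants +11.
For beach: b(cons)+11=m, e(vowel)+1=f, a(vowel)+1=b, c(cons)+11=n, h(cons)+11=s.

mfbns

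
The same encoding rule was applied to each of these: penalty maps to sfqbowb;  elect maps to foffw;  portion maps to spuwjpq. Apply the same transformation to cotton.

fpwwpq

The shift depends on letter class: consonant p→s is +3, but vowel e→f is +1. Two shifts are in play — +1 for a/e/i/o/u, +3 for every other letter.
On cotton: c(cons)+3=f, o(vowel)+1=p, t(cons)+3=w, t(cons)+3=w, o(vowel)+1=p, n(cons)+3=q.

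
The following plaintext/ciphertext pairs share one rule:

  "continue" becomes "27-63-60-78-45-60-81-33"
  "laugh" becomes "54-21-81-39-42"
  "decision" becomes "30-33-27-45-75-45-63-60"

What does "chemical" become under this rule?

27-42-33-57-45-27-21-54

c(#3)→27 and o(#15)→63: differences scale by 3, so n = 3·pos + 18. With a=1..z=26, the number is 3·pos + 18.
Applying it to chemical: c=3→27, h=8→42, e=5→33, m=13→57, i=9→45, c=3→27, a=1→21, l=12→54.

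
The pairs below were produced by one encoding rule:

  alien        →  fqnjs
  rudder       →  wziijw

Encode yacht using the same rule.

This is a Caesar cipher with shift 5.
Applying it to yacht: y+5=d, a+5=f, c+5=h, h+5=m, t+5=y.

dfhmy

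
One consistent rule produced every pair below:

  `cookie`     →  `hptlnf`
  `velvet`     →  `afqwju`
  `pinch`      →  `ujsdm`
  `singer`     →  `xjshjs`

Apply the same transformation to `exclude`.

Shifts by position in cookie: pos 0: c→h (+5), pos 1: o→p (+1), pos 2: o→t (+5), pos 3: k→l (+1) — repeating every 2. A repeating key of period 2 is used — shifts +5, +1 over and over.
Applying it to exclude: e+5=j, x+1=y, c+5=h, l+1=m, u+5=z, d+1=e, e+5=j.

jyhmzej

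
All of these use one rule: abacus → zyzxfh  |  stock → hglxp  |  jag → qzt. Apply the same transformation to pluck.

Each pair mirrors across the alphabet (a↔z, b↔y, a↔z): positions sum to 25. Letters are reflected about the middle of the alphabet (position → 25−position): Atbash.
Applying it to pluck: p↔k, l↔o, u↔f, c↔x, k↔p.

kofxp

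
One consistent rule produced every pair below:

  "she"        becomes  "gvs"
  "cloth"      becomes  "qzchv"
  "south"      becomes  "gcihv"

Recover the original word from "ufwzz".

Compare letters: s→g is +14, h→v is +14, e→s is +14 — a constant shift. Every letter moves 14 places later in the alphabet, wrapping around z→a.
Reversing it on ufwzz: u−14=g, f−14=r, w−14=i, z−14=l, z−14=l.

grill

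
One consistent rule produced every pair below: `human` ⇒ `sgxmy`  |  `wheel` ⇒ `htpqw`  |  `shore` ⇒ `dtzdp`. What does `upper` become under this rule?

Shifts by position in human: pos 0: h→s (+11), pos 1: u→g (+12), pos 2: m→x (+11), pos 3: a→m (+12) — repeating every 2. The shifts repeat in a cycle of length 2: positions 0,1,… shift by +11, +12, then the pattern repeats.
For upper: u+11=f, p+12=b, p+11=a, e+12=q, r+11=c.

fbaqc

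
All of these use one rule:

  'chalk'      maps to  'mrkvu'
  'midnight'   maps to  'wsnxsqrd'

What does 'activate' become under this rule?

Compare letters: c→m is +10, h→r is +10, a→k is +10 — a constant shift. This is a Caesar cipher with shift 10.
Applying it to activate: a+10=k, c+10=m, t+10=d, i+10=s, v+10=f, a+10=k, t+10=d, e+10=o.

kmdsfkdo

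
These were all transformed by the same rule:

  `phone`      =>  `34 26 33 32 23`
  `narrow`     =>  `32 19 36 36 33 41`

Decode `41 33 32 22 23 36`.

wonder

p is letter #16 and maps to 34: an offset of 18. Each letter is replaced by its alphabet position (a=1..z=26) + 18.
Decoding 41 33 32 22 23 36: 41→(41−18)÷1=23=w, 33→(33−18)÷1=15=o, 32→(32−18)÷1=14=n, 22→(22−18)÷1=4=d, 23→(23−18)÷1=5=e, 36→(36−18)÷1=18=r.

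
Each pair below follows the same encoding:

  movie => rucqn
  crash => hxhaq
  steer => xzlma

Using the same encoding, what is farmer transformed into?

kgyunb

In movie: m→r is +5, o→u is +6, v→c is +7, i→q is +8 — the shift increases by 1 each position. Letter i (0-indexed) is shifted by i+5, so successive shifts are 5, 6, 7, ….
On farmer: f+5=k, a+6=g, r+7=y, m+8=u, e+9=n, r+10=b.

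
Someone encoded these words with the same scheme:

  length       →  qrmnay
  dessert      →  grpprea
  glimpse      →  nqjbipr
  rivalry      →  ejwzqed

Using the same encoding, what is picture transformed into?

ijvaler

Each letter's alphabet position (a=0..z=25) is mapped through 11·x+25 mod 26 — an affine cipher.
Applying it to picture: p(15)→11·15+25≡8=i; i(8)→11·8+25≡9=j; c(2)→11·2+25≡21=v; t(19)→11·19+25≡0=a; u(20)→11·20+25≡11=l; r(17)→11·17+25≡4=e; e(4)→11·4+25≡17=r (all mod 26).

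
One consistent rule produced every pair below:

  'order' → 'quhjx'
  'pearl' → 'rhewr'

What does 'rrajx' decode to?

The shift increases by 1 at each position, starting from +2: 2, 3, 4, ….
Reversing it on rrajx: r−2=p, r−3=o, a−4=w, j−5=e, x−6=r.

power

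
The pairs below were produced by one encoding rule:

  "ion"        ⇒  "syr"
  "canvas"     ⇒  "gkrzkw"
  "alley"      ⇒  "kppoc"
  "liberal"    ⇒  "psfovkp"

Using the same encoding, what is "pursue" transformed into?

The rule splits by letter class: vowels +10, consonants +4.
For pursue: p(cons)+4=t, u(vowel)+10=e, r(cons)+4=v, s(cons)+4=w, u(vowel)+10=e, e(vowel)+10=o.

tevweo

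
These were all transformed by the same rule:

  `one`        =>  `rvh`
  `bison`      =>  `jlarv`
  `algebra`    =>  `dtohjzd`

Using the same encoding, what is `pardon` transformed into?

xdzlrv

The shift depends on letter class: consonant n→v is +8, but vowel o→r is +3. The rule splits by letter class: vowels +3, consonants +8.
On pardon: p(cons)+8=x, a(vowel)+3=d, r(cons)+8=z, d(cons)+8=l, o(vowel)+3=r, n(cons)+8=v.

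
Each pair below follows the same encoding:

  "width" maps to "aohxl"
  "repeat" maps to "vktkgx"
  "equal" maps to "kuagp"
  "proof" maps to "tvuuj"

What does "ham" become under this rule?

Two shifts are in play — +6 for a/e/i/o/u, +4 for every other letter.
On ham: h(cons)+4=l, a(vowel)+6=g, m(cons)+4=q.

lgq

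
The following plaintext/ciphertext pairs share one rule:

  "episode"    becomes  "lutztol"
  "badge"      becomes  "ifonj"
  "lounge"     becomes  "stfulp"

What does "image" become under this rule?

A repeating key of period 3 is used — shifts +7, +5, +11 over and over.
Applying it to image: i+7=p, m+5=r, a+11=l, g+7=n, e+5=j.

prlnj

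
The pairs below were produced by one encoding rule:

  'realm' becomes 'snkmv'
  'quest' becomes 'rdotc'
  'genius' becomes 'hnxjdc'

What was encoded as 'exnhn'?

dodge

It's a Vigenère-style cipher with numeric key [1,9,10]: position i shifts by key[i mod 3].
Reversing it on exnhn: e−1=d, x−9=o, n−10=d, h−1=g, n−9=e.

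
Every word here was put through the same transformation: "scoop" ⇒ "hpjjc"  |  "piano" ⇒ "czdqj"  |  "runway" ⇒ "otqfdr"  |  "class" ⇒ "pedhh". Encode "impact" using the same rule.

zxcdpa

s(18)→h(7) and c(2)→p(15) fit y≡19x+3 (mod 26); the inverse of 19 mod 26 is 11. This is an affine cipher: with a=0,…,z=25, each position x becomes (19x+3) mod 26.
Applying it to impact: i(8)→19·8+3≡25=z; m(12)→19·12+3≡23=x; p(15)→19·15+3≡2=c; a(0)→19·0+3≡3=d; c(2)→19·2+3≡15=p; t(19)→19·19+3≡0=a (all mod 26).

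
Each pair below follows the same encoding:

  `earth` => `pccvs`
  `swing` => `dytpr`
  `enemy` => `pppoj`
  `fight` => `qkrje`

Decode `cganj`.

reply

Shifts by position in earth: pos 0: e→p (+11), pos 1: a→c (+2), pos 2: r→c (+11), pos 3: t→v (+2) — repeating every 2. The shifts repeat in a cycle of length 2: positions 0,1,… shift by +11, +2, then the pattern repeats.
Reversing it on cganj: c−11=r, g−2=e, a−11=p, n−2=l, j−11=y.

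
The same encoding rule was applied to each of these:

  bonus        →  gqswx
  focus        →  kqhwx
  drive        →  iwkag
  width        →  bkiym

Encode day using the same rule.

icd

The shift depends on letter class: consonant b→g is +5, but vowel o→q is +2. Two shifts are in play — +2 for a/e/i/o/u, +5 for every other letter.
For day: d(cons)+5=i, a(vowel)+2=c, y(cons)+5=d.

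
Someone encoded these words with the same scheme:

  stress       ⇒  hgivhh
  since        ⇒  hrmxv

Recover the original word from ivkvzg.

This is the alphabet-reversal cipher (Atbash): a becomes z, b becomes y, etc.
Reversing it on ivkvzg: i↔r, v↔e, k↔p, v↔e, z↔a, g↔t.

repeat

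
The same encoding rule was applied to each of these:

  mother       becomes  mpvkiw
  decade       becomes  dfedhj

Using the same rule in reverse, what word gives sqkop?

spill

In mother: m→m is +0, o→p is +1, t→v is +2, h→k is +3 — the shift increases by 1 each position. Each letter shifts forward by its position index (0, 1, 2, …) — the shift grows by one for each successive letter.
Undoing it on sqkop: s−0=s, q−1=p, k−2=i, o−3=l, p−4=l.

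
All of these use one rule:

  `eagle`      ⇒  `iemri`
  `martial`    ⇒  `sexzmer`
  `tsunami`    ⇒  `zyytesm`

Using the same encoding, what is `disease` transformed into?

jmyieyi

The shift depends on letter class: consonant g→m is +6, but vowel e→i is +4. The rule splits by letter class: vowels +4, consonants +6.
On disease: d(cons)+6=j, i(vowel)+4=m, s(cons)+6=y, e(vowel)+4=i, a(vowel)+4=e, s(cons)+6=y, e(vowel)+4=i.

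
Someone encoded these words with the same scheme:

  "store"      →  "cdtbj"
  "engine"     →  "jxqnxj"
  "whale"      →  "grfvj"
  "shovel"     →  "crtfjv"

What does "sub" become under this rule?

czl

The shift depends on letter class: consonant s→c is +10, but vowel o→t is +5. The rule splits by letter class: vowels +5, consonants +10.
For sub: s(cons)+10=c, u(vowel)+5=z, b(cons)+10=l.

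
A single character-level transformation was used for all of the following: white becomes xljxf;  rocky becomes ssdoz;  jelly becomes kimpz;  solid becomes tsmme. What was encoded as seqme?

rapid

Shifts by position in white: pos 0: w→x (+1), pos 1: h→l (+4), pos 2: i→j (+1), pos 3: t→x (+4) — repeating every 2. A repeating key of period 2 is used — shifts +1, +4 over and over.
Reversing it on seqme: s−1=r, e−4=a, q−1=p, m−4=i, e−1=d.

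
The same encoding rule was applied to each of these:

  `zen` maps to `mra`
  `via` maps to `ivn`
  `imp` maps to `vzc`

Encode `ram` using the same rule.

Compare letters: z→m is +13, e→r is +13, n→a is +13 — a constant shift. It's a constant shift of +13 (ROT13).
Applying it to ram: r+13=e, a+13=n, m+13=z.

enz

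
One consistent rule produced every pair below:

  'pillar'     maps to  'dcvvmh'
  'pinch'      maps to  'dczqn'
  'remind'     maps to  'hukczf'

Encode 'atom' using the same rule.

mlok

p(15)→d(3) and i(8)→c(2) fit y≡15x+12 (mod 26); the inverse of 15 mod 26 is 7. This is an affine cipher: with a=0,…,z=25, each position x becomes (15x+12) mod 26.
Applying it to atom: a(0)→15·0+12≡12=m; t(19)→15·19+12≡11=l; o(14)→15·14+12≡14=o; m(12)→15·12+12≡10=k (all mod 26).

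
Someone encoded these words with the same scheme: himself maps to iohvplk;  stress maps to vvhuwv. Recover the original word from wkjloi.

The word is reversed, then every letter is shifted forward by 3.
Undoing it on wkjloi: shift back: w−3=t, k−3=h, j−3=g, l−3=i, o−3=l, i−3=f → thgilf; then reverse → flight.

flight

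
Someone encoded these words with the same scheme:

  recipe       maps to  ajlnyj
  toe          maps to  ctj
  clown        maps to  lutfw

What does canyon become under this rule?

The shift depends on letter class: consonant r→a is +9, but vowel e→j is +5. Two shifts are in play — +5 for a/e/i/o/u, +9 for every other letter.
Applying it to canyon: c(cons)+9=l, a(vowel)+5=f, n(cons)+9=w, y(cons)+9=h, o(vowel)+5=t, n(cons)+9=w.

lfwhtw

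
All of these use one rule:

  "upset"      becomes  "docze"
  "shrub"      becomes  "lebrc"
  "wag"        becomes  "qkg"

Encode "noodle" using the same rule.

ovnyyx

The output letters match the input read backwards, each shifted +10: upset reversed is tespu. Read the word backwards and shift each letter +10.
For noodle: reverse → eldoon; then shift: e+10=o, l+10=v, d+10=n, o+10=y, o+10=y, n+10=x.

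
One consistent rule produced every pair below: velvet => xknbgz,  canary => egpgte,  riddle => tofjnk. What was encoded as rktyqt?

Shifts by position in velvet: pos 0: v→x (+2), pos 1: e→k (+6), pos 2: l→n (+2), pos 3: v→b (+6) — repeating every 2. It's a Vigenère-style cipher with numeric key [2,6]: position i shifts by key[i mod 2].
Reversing it on rktyqt: r−2=p, k−6=e, t−2=r, y−6=s, q−2=o, t−6=n.

person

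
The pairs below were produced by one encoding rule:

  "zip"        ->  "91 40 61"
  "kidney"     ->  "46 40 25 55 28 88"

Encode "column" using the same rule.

z(#26)→91 and i(#9)→40: differences scale by 3, so n = 3·pos + 13. With a=1..z=26, the number is 3·pos + 13.
For column: c=3→22, o=15→58, l=12→49, u=21→76, m=13→52, n=14→55.

22 58 49 76 52 55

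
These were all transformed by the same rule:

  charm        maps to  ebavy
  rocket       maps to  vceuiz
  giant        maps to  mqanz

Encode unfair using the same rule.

onxaqv

This is an affine cipher: with a=0,…,z=25, each position x becomes (15x+0) mod 26.
Applying it to unfair: u(20)→15·20+0≡14=o; n(13)→15·13+0≡13=n; f(5)→15·5+0≡23=x; a(0)→15·0+0≡0=a; i(8)→15·8+0≡16=q; r(17)→15·17+0≡21=v (all mod 26).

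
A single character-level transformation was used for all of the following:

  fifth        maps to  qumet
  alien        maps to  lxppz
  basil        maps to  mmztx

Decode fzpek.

Shifts by position in fifth: pos 0: f→q (+11), pos 1: i→u (+12), pos 2: f→m (+7), pos 3: t→e (+11), pos 4: h→t (+12) — repeating every 3. A repeating key of period 3 is used — shifts +11, +12, +7 over and over.
Undoing it on fzpek: f−11=u, z−12=n, p−7=i, e−11=t, k−12=y.

unity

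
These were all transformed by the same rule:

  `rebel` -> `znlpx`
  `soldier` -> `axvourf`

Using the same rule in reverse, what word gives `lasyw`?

drink

Each letter shifts forward by (position + 8), i.e. 8, 9, 10, … — the shift grows by one for each successive letter.
Decoding lasyw: l−8=d, a−9=r, s−10=i, y−11=n, w−12=k.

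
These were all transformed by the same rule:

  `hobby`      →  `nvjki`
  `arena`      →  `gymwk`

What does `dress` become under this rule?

jymbc

Each letter shifts forward by (position + 6), i.e. 6, 7, 8, … — the shift grows by one for each successive letter.
For dress: d+6=j, r+7=y, e+8=m, s+9=b, s+10=c.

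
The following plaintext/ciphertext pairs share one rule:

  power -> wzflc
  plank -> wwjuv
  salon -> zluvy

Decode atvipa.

Shifts by position in power: pos 0: p→w (+7), pos 1: o→z (+11), pos 2: w→f (+9), pos 3: e→l (+7), pos 4: r→c (+11) — repeating every 3. It's a Vigenère-style cipher with numeric key [7,11,9]: position i shifts by key[i mod 3].
Undoing it on atvipa: a−7=t, t−11=i, v−9=m, i−7=b, p−11=e, a−9=r.

timber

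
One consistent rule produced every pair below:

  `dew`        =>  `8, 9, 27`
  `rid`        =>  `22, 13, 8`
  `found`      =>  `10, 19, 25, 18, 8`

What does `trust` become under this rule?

24, 22, 25, 23, 24

Letters become their 1-based position plus 4 (so a→5, b→6, …).
Applying it to trust: t=20→24, r=18→22, u=21→25, s=19→23, t=20→24.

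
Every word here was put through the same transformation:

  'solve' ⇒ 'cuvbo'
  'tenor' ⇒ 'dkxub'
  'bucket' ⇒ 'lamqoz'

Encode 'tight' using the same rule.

A repeating key of period 2 is used — shifts +10, +6 over and over.
Applying it to tight: t+10=d, i+6=o, g+10=q, h+6=n, t+10=d.

doqnd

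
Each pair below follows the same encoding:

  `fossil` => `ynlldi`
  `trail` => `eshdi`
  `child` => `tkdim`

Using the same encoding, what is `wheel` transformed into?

jkffi

f(5)→y(24) and o(14)→n(13) fit y≡19x+7 (mod 26); the inverse of 19 mod 26 is 11. This is an affine cipher: with a=0,…,z=25, each position x becomes (19x+7) mod 26.
For wheel: w(22)→19·22+7≡9=j; h(7)→19·7+7≡10=k; e(4)→19·4+7≡5=f; e(4)→19·4+7≡5=f; l(11)→19·11+7≡8=i (all mod 26).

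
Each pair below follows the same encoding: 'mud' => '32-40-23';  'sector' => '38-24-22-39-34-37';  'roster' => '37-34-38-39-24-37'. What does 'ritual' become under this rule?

37-28-39-40-20-31

m is letter #13 and maps to 32: an offset of 19. The number is (letter's place in the alphabet, a=1) + 19.
On ritual: r=18→37, i=9→28, t=20→39, u=21→40, a=1→20, l=12→31.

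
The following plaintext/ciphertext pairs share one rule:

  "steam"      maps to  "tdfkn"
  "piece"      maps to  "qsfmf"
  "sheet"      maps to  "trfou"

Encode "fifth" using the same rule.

gsgdi

Shifts by position in steam: pos 0: s→t (+1), pos 1: t→d (+10), pos 2: e→f (+1), pos 3: a→k (+10) — repeating every 2. It's a Vigenère-style cipher with numeric key [1,10]: position i shifts by key[i mod 2].
Applying it to fifth: f+1=g, i+10=s, f+1=g, t+10=d, h+1=i.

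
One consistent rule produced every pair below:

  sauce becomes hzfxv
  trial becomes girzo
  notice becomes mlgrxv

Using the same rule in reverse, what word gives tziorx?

garlic

Each pair mirrors across the alphabet (s↔h, a↔z, u↔f): positions sum to 25. Each letter is replaced by its mirror in the alphabet: a↔z, b↔y, c↔x, and so on (the Atbash cipher).
Undoing it on tziorx: t↔g, z↔a, i↔r, o↔l, r↔i, x↔c.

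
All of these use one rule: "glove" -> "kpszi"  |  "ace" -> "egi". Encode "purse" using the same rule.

Compare letters: g→k is +4, l→p is +4, o→s is +4 — a constant shift. This is a Caesar cipher with shift 4.
On purse: p+4=t, u+4=y, r+4=v, s+4=w, e+4=i.

tyvwi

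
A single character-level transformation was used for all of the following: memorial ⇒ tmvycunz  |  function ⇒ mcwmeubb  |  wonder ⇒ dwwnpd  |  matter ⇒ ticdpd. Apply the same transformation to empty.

The shift increases by 1 at each position, starting from +7: 7, 8, 9, ….
For empty: e+7=l, m+8=u, p+9=y, t+10=d, y+11=j.

luydj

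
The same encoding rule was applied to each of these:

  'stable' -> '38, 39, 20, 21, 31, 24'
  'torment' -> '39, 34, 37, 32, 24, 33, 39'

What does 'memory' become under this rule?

s is letter #19 and maps to 38: an offset of 19. Each letter is replaced by its alphabet position (a=1..z=26) + 19.
For memory: m=13→32, e=5→24, m=13→32, o=15→34, r=18→37, y=25→44.

32, 24, 32, 34, 37, 44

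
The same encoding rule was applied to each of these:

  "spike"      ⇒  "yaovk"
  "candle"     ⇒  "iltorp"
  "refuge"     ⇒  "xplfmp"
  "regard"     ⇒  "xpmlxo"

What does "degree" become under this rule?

jpmckp

Shifts by position in spike: pos 0: s→y (+6), pos 1: p→a (+11), pos 2: i→o (+6), pos 3: k→v (+11) — repeating every 2. The shifts repeat in a cycle of length 2: positions 0,1,… shift by +6, +11, then the pattern repeats.
Applying it to degree: d+6=j, e+11=p, g+6=m, r+11=c, e+6=k, e+11=p.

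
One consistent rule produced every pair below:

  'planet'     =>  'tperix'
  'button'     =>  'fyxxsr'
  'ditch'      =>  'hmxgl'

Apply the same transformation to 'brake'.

fveoi

It's a constant shift of +4 (ROT4).
On brake: b+4=f, r+4=v, a+4=e, k+4=o, e+4=i.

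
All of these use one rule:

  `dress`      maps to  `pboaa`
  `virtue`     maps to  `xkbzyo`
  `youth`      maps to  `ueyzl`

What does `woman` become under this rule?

d(3)→p(15) and r(17)→b(1) fit y≡25x+18 (mod 26); the inverse of 25 mod 26 is 25. Treating letters as 0–25, the rule is x ↦ 25x + 18 (mod 26).
On woman: w(22)→25·22+18≡22=w; o(14)→25·14+18≡4=e; m(12)→25·12+18≡6=g; a(0)→25·0+18≡18=s; n(13)→25·13+18≡5=f (all mod 26).

wegsf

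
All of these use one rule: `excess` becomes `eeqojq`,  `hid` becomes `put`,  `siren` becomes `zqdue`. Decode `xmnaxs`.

The output letters match the input read backwards, each shifted +12: excess reversed is ssecxe. Read the word backwards and shift each letter +12.
Undoing it on xmnaxs: shift back: x−12=l, m−12=a, n−12=b, a−12=o, x−12=l, s−12=g → labolg; then reverse → global.

global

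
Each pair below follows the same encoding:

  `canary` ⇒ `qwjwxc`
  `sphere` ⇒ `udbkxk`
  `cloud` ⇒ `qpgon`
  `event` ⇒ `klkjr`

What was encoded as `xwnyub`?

Treating letters as 0–25, the rule is x ↦ 23x + 22 (mod 26).
Decoding xwnyub: x(23)→17·(23−22)≡17=r; w(22)→17·(22−22)≡0=a; n(13)→17·(13−22)≡3=d; y(24)→17·(24−22)≡8=i; u(20)→17·(20−22)≡18=s; b(1)→17·(1−22)≡7=h (all mod 26).

radish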